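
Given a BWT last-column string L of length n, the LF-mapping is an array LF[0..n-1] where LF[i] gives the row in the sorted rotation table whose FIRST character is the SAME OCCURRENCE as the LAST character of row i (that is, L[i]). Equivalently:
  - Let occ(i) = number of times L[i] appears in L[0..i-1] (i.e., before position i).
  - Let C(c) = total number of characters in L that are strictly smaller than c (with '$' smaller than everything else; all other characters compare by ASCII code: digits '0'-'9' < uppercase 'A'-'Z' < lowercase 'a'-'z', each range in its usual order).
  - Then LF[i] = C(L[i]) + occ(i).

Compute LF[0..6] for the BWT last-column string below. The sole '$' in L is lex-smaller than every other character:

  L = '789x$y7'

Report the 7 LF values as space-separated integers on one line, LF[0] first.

Answer: 1 3 4 5 0 6 2

Derivation:
Char counts: '$':1, '7':2, '8':1, '9':1, 'x':1, 'y':1
C (first-col start): C('$')=0, C('7')=1, C('8')=3, C('9')=4, C('x')=5, C('y')=6
L[0]='7': occ=0, LF[0]=C('7')+0=1+0=1
L[1]='8': occ=0, LF[1]=C('8')+0=3+0=3
L[2]='9': occ=0, LF[2]=C('9')+0=4+0=4
L[3]='x': occ=0, LF[3]=C('x')+0=5+0=5
L[4]='$': occ=0, LF[4]=C('$')+0=0+0=0
L[5]='y': occ=0, LF[5]=C('y')+0=6+0=6
L[6]='7': occ=1, LF[6]=C('7')+1=1+1=2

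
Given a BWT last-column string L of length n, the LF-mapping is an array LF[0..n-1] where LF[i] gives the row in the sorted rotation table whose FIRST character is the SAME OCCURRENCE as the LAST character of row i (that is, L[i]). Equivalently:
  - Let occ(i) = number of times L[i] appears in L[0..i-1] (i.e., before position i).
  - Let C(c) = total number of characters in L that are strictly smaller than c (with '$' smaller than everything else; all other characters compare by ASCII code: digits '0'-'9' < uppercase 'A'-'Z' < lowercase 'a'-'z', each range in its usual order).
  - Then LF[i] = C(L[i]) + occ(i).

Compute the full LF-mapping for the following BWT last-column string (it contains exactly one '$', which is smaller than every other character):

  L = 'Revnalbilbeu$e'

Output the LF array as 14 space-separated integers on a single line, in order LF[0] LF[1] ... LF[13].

Char counts: '$':1, 'R':1, 'a':1, 'b':2, 'e':3, 'i':1, 'l':2, 'n':1, 'u':1, 'v':1
C (first-col start): C('$')=0, C('R')=1, C('a')=2, C('b')=3, C('e')=5, C('i')=8, C('l')=9, C('n')=11, C('u')=12, C('v')=13
L[0]='R': occ=0, LF[0]=C('R')+0=1+0=1
L[1]='e': occ=0, LF[1]=C('e')+0=5+0=5
L[2]='v': occ=0, LF[2]=C('v')+0=13+0=13
L[3]='n': occ=0, LF[3]=C('n')+0=11+0=11
L[4]='a': occ=0, LF[4]=C('a')+0=2+0=2
L[5]='l': occ=0, LF[5]=C('l')+0=9+0=9
L[6]='b': occ=0, LF[6]=C('b')+0=3+0=3
L[7]='i': occ=0, LF[7]=C('i')+0=8+0=8
L[8]='l': occ=1, LF[8]=C('l')+1=9+1=10
L[9]='b': occ=1, LF[9]=C('b')+1=3+1=4
L[10]='e': occ=1, LF[10]=C('e')+1=5+1=6
L[11]='u': occ=0, LF[11]=C('u')+0=12+0=12
L[12]='$': occ=0, LF[12]=C('$')+0=0+0=0
L[13]='e': occ=2, LF[13]=C('e')+2=5+2=7

Answer: 1 5 13 11 2 9 3 8 10 4 6 12 0 7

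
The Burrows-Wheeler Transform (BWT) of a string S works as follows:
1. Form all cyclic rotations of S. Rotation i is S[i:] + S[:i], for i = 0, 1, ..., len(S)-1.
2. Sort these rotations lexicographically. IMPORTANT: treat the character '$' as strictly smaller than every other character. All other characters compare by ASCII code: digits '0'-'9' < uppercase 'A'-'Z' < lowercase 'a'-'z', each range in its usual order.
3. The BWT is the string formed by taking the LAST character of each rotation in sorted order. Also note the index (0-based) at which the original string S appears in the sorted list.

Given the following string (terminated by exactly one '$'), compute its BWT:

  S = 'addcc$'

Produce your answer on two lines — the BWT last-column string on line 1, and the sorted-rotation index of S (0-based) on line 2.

Answer: c$cdda
1

Derivation:
All 6 rotations (rotation i = S[i:]+S[:i]):
  rot[0] = addcc$
  rot[1] = ddcc$a
  rot[2] = dcc$ad
  rot[3] = cc$add
  rot[4] = c$addc
  rot[5] = $addcc
Sorted (with $ < everything):
  sorted[0] = $addcc  (last char: 'c')
  sorted[1] = addcc$  (last char: '$')
  sorted[2] = c$addc  (last char: 'c')
  sorted[3] = cc$add  (last char: 'd')
  sorted[4] = dcc$ad  (last char: 'd')
  sorted[5] = ddcc$a  (last char: 'a')
Last column: c$cdda
Original string S is at sorted index 1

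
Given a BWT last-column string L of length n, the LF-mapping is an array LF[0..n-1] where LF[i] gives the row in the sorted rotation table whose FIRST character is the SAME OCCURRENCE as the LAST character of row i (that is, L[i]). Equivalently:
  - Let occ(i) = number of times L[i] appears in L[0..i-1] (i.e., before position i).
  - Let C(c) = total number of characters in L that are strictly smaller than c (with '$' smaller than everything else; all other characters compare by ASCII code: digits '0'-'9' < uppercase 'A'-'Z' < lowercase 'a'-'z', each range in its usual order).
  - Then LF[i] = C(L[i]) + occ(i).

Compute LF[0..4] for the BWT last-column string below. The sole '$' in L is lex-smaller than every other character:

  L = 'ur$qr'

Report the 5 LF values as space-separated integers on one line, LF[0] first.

Answer: 4 2 0 1 3

Derivation:
Char counts: '$':1, 'q':1, 'r':2, 'u':1
C (first-col start): C('$')=0, C('q')=1, C('r')=2, C('u')=4
L[0]='u': occ=0, LF[0]=C('u')+0=4+0=4
L[1]='r': occ=0, LF[1]=C('r')+0=2+0=2
L[2]='$': occ=0, LF[2]=C('$')+0=0+0=0
L[3]='q': occ=0, LF[3]=C('q')+0=1+0=1
L[4]='r': occ=1, LF[4]=C('r')+1=2+1=3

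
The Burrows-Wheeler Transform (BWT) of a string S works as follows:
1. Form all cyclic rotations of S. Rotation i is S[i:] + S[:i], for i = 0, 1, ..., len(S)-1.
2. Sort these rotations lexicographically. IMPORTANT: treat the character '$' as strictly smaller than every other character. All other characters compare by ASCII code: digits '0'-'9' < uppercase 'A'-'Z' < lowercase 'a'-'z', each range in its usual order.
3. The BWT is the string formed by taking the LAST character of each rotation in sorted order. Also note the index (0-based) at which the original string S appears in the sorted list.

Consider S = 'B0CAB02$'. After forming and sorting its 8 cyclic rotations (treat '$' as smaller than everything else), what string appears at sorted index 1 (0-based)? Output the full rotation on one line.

Answer: 02$B0CAB

Derivation:
All 8 rotations (rotation i = S[i:]+S[:i]):
  rot[0] = B0CAB02$
  rot[1] = 0CAB02$B
  rot[2] = CAB02$B0
  rot[3] = AB02$B0C
  rot[4] = B02$B0CA
  rot[5] = 02$B0CAB
  rot[6] = 2$B0CAB0
  rot[7] = $B0CAB02
Sorted (with $ < everything):
  sorted[0] = $B0CAB02
  sorted[1] = 02$B0CAB
  sorted[2] = 0CAB02$B
  sorted[3] = 2$B0CAB0
  sorted[4] = AB02$B0C
  sorted[5] = B02$B0CA
  sorted[6] = B0CAB02$
  sorted[7] = CAB02$B0
sorted[1] = 02$B0CAB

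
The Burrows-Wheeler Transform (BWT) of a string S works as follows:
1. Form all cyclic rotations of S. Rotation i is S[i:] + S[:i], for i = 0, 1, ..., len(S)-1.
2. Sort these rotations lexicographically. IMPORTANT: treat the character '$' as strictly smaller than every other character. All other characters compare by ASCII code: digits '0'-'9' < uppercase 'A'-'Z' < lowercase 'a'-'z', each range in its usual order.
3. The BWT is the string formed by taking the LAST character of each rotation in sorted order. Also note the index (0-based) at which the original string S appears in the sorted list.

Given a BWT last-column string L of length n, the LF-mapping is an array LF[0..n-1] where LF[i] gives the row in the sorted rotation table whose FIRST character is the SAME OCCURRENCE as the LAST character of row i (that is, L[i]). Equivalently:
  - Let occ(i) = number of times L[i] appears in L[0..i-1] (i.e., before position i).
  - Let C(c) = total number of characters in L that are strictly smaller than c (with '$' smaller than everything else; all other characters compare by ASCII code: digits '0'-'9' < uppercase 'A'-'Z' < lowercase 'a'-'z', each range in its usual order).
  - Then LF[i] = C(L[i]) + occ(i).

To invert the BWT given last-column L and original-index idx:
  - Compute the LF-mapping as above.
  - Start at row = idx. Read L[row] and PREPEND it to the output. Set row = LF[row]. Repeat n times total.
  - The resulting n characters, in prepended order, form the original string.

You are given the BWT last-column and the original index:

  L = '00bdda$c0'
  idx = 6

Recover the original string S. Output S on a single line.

LF mapping: 1 2 5 7 8 4 0 6 3
Walk LF starting at row 6, prepending L[row]:
  step 1: row=6, L[6]='$', prepend. Next row=LF[6]=0
  step 2: row=0, L[0]='0', prepend. Next row=LF[0]=1
  step 3: row=1, L[1]='0', prepend. Next row=LF[1]=2
  step 4: row=2, L[2]='b', prepend. Next row=LF[2]=5
  step 5: row=5, L[5]='a', prepend. Next row=LF[5]=4
  step 6: row=4, L[4]='d', prepend. Next row=LF[4]=8
  step 7: row=8, L[8]='0', prepend. Next row=LF[8]=3
  step 8: row=3, L[3]='d', prepend. Next row=LF[3]=7
  step 9: row=7, L[7]='c', prepend. Next row=LF[7]=6
Reversed output: cd0dab00$

Answer: cd0dab00$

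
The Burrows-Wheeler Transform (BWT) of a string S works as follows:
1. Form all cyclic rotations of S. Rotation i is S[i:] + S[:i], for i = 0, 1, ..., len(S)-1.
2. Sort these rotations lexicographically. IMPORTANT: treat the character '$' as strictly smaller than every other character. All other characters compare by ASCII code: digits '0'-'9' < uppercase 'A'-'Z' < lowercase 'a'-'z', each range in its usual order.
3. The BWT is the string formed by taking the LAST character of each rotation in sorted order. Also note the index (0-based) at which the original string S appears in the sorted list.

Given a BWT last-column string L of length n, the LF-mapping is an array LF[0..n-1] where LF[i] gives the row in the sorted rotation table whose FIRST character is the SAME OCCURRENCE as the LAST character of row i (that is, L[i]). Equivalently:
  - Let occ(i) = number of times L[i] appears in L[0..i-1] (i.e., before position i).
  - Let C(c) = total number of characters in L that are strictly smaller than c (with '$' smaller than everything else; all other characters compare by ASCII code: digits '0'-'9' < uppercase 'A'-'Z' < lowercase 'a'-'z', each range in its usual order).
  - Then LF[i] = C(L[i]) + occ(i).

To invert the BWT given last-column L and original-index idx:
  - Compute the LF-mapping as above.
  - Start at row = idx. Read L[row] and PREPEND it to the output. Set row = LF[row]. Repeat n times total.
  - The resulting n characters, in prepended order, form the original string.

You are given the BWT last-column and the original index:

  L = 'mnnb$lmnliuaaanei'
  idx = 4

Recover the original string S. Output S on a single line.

Answer: bananamillennium$

Derivation:
LF mapping: 10 12 13 4 0 8 11 14 9 6 16 1 2 3 15 5 7
Walk LF starting at row 4, prepending L[row]:
  step 1: row=4, L[4]='$', prepend. Next row=LF[4]=0
  step 2: row=0, L[0]='m', prepend. Next row=LF[0]=10
  step 3: row=10, L[10]='u', prepend. Next row=LF[10]=16
  step 4: row=16, L[16]='i', prepend. Next row=LF[16]=7
  step 5: row=7, L[7]='n', prepend. Next row=LF[7]=14
  step 6: row=14, L[14]='n', prepend. Next row=LF[14]=15
  step 7: row=15, L[15]='e', prepend. Next row=LF[15]=5
  step 8: row=5, L[5]='l', prepend. Next row=LF[5]=8
  step 9: row=8, L[8]='l', prepend. Next row=LF[8]=9
  step 10: row=9, L[9]='i', prepend. Next row=LF[9]=6
  step 11: row=6, L[6]='m', prepend. Next row=LF[6]=11
  step 12: row=11, L[11]='a', prepend. Next row=LF[11]=1
  step 13: row=1, L[1]='n', prepend. Next row=LF[1]=12
  step 14: row=12, L[12]='a', prepend. Next row=LF[12]=2
  step 15: row=2, L[2]='n', prepend. Next row=LF[2]=13
  step 16: row=13, L[13]='a', prepend. Next row=LF[13]=3
  step 17: row=3, L[3]='b', prepend. Next row=LF[3]=4
Reversed output: bananamillennium$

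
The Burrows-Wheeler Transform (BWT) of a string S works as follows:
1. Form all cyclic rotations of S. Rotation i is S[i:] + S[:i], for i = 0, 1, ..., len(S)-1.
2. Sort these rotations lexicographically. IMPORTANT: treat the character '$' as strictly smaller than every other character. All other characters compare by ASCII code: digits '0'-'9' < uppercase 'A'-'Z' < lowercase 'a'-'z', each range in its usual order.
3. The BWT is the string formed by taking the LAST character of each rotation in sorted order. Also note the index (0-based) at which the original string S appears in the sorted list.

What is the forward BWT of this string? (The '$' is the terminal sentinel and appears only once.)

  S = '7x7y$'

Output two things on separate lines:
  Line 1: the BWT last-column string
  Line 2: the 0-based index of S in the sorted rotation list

All 5 rotations (rotation i = S[i:]+S[:i]):
  rot[0] = 7x7y$
  rot[1] = x7y$7
  rot[2] = 7y$7x
  rot[3] = y$7x7
  rot[4] = $7x7y
Sorted (with $ < everything):
  sorted[0] = $7x7y  (last char: 'y')
  sorted[1] = 7x7y$  (last char: '$')
  sorted[2] = 7y$7x  (last char: 'x')
  sorted[3] = x7y$7  (last char: '7')
  sorted[4] = y$7x7  (last char: '7')
Last column: y$x77
Original string S is at sorted index 1

Answer: y$x77
1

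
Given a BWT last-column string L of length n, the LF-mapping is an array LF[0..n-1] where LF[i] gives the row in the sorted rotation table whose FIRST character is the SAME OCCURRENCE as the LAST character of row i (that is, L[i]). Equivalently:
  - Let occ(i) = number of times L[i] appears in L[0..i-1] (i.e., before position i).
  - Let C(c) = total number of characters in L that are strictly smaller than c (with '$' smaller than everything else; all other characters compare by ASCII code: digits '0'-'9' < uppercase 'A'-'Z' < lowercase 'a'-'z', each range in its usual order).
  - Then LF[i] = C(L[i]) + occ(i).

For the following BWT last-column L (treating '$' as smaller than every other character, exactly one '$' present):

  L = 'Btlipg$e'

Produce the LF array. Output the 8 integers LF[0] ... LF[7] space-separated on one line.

Answer: 1 7 5 4 6 3 0 2

Derivation:
Char counts: '$':1, 'B':1, 'e':1, 'g':1, 'i':1, 'l':1, 'p':1, 't':1
C (first-col start): C('$')=0, C('B')=1, C('e')=2, C('g')=3, C('i')=4, C('l')=5, C('p')=6, C('t')=7
L[0]='B': occ=0, LF[0]=C('B')+0=1+0=1
L[1]='t': occ=0, LF[1]=C('t')+0=7+0=7
L[2]='l': occ=0, LF[2]=C('l')+0=5+0=5
L[3]='i': occ=0, LF[3]=C('i')+0=4+0=4
L[4]='p': occ=0, LF[4]=C('p')+0=6+0=6
L[5]='g': occ=0, LF[5]=C('g')+0=3+0=3
L[6]='$': occ=0, LF[6]=C('$')+0=0+0=0
L[7]='e': occ=0, LF[7]=C('e')+0=2+0=2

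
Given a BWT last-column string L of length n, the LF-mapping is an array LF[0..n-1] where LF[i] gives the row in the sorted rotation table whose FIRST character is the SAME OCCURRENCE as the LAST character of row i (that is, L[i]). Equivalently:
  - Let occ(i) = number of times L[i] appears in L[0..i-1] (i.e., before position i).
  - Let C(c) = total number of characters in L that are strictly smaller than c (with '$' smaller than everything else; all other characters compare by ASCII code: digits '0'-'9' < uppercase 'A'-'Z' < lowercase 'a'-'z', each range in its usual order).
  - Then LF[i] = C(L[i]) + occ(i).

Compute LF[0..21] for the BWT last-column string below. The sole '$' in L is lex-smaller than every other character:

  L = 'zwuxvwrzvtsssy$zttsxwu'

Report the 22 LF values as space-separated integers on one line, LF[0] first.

Char counts: '$':1, 'r':1, 's':4, 't':3, 'u':2, 'v':2, 'w':3, 'x':2, 'y':1, 'z':3
C (first-col start): C('$')=0, C('r')=1, C('s')=2, C('t')=6, C('u')=9, C('v')=11, C('w')=13, C('x')=16, C('y')=18, C('z')=19
L[0]='z': occ=0, LF[0]=C('z')+0=19+0=19
L[1]='w': occ=0, LF[1]=C('w')+0=13+0=13
L[2]='u': occ=0, LF[2]=C('u')+0=9+0=9
L[3]='x': occ=0, LF[3]=C('x')+0=16+0=16
L[4]='v': occ=0, LF[4]=C('v')+0=11+0=11
L[5]='w': occ=1, LF[5]=C('w')+1=13+1=14
L[6]='r': occ=0, LF[6]=C('r')+0=1+0=1
L[7]='z': occ=1, LF[7]=C('z')+1=19+1=20
L[8]='v': occ=1, LF[8]=C('v')+1=11+1=12
L[9]='t': occ=0, LF[9]=C('t')+0=6+0=6
L[10]='s': occ=0, LF[10]=C('s')+0=2+0=2
L[11]='s': occ=1, LF[11]=C('s')+1=2+1=3
L[12]='s': occ=2, LF[12]=C('s')+2=2+2=4
L[13]='y': occ=0, LF[13]=C('y')+0=18+0=18
L[14]='$': occ=0, LF[14]=C('$')+0=0+0=0
L[15]='z': occ=2, LF[15]=C('z')+2=19+2=21
L[16]='t': occ=1, LF[16]=C('t')+1=6+1=7
L[17]='t': occ=2, LF[17]=C('t')+2=6+2=8
L[18]='s': occ=3, LF[18]=C('s')+3=2+3=5
L[19]='x': occ=1, LF[19]=C('x')+1=16+1=17
L[20]='w': occ=2, LF[20]=C('w')+2=13+2=15
L[21]='u': occ=1, LF[21]=C('u')+1=9+1=10

Answer: 19 13 9 16 11 14 1 20 12 6 2 3 4 18 0 21 7 8 5 17 15 10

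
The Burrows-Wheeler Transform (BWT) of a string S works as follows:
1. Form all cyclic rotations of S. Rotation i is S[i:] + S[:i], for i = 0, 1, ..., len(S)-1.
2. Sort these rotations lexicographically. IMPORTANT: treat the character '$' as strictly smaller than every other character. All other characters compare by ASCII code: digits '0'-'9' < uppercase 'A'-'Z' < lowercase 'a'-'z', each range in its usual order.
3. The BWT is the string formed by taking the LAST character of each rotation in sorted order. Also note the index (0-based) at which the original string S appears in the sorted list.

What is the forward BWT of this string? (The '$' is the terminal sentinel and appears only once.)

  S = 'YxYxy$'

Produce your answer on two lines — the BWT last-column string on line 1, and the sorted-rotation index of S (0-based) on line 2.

All 6 rotations (rotation i = S[i:]+S[:i]):
  rot[0] = YxYxy$
  rot[1] = xYxy$Y
  rot[2] = Yxy$Yx
  rot[3] = xy$YxY
  rot[4] = y$YxYx
  rot[5] = $YxYxy
Sorted (with $ < everything):
  sorted[0] = $YxYxy  (last char: 'y')
  sorted[1] = YxYxy$  (last char: '$')
  sorted[2] = Yxy$Yx  (last char: 'x')
  sorted[3] = xYxy$Y  (last char: 'Y')
  sorted[4] = xy$YxY  (last char: 'Y')
  sorted[5] = y$YxYx  (last char: 'x')
Last column: y$xYYx
Original string S is at sorted index 1

Answer: y$xYYx
1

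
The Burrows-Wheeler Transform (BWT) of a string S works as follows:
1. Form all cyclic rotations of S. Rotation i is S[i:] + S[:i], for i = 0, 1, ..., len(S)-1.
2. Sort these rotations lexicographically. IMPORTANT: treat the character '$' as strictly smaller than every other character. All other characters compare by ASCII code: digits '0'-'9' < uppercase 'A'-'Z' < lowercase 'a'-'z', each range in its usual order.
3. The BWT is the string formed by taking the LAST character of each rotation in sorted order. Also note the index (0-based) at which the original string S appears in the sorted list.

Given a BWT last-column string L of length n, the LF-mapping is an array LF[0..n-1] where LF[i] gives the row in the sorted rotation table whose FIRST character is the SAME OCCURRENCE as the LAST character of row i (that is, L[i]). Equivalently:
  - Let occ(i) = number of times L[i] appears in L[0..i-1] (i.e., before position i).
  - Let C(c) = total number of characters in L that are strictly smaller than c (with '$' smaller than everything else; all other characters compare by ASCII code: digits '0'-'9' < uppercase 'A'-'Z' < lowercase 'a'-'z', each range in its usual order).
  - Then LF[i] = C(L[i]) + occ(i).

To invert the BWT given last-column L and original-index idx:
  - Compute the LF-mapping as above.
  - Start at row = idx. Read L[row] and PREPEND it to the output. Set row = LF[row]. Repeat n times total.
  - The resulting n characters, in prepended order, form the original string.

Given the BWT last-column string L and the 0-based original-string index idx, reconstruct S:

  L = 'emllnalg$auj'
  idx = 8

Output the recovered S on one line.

Answer: llamajungle$

Derivation:
LF mapping: 3 9 6 7 10 1 8 4 0 2 11 5
Walk LF starting at row 8, prepending L[row]:
  step 1: row=8, L[8]='$', prepend. Next row=LF[8]=0
  step 2: row=0, L[0]='e', prepend. Next row=LF[0]=3
  step 3: row=3, L[3]='l', prepend. Next row=LF[3]=7
  step 4: row=7, L[7]='g', prepend. Next row=LF[7]=4
  step 5: row=4, L[4]='n', prepend. Next row=LF[4]=10
  step 6: row=10, L[10]='u', prepend. Next row=LF[10]=11
  step 7: row=11, L[11]='j', prepend. Next row=LF[11]=5
  step 8: row=5, L[5]='a', prepend. Next row=LF[5]=1
  step 9: row=1, L[1]='m', prepend. Next row=LF[1]=9
  step 10: row=9, L[9]='a', prepend. Next row=LF[9]=2
  step 11: row=2, L[2]='l', prepend. Next row=LF[2]=6
  step 12: row=6, L[6]='l', prepend. Next row=LF[6]=8
Reversed output: llamajungle$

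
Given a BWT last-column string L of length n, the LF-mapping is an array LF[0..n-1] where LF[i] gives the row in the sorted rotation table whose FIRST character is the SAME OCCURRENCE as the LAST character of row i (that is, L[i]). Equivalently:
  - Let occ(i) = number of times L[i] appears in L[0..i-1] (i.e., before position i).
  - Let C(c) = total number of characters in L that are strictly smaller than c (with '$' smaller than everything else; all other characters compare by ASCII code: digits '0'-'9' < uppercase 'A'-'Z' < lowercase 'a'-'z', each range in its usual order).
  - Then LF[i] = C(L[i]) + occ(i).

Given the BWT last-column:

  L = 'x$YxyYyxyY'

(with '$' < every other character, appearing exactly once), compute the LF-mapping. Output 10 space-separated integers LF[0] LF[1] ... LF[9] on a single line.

Answer: 4 0 1 5 7 2 8 6 9 3

Derivation:
Char counts: '$':1, 'Y':3, 'x':3, 'y':3
C (first-col start): C('$')=0, C('Y')=1, C('x')=4, C('y')=7
L[0]='x': occ=0, LF[0]=C('x')+0=4+0=4
L[1]='$': occ=0, LF[1]=C('$')+0=0+0=0
L[2]='Y': occ=0, LF[2]=C('Y')+0=1+0=1
L[3]='x': occ=1, LF[3]=C('x')+1=4+1=5
L[4]='y': occ=0, LF[4]=C('y')+0=7+0=7
L[5]='Y': occ=1, LF[5]=C('Y')+1=1+1=2
L[6]='y': occ=1, LF[6]=C('y')+1=7+1=8
L[7]='x': occ=2, LF[7]=C('x')+2=4+2=6
L[8]='y': occ=2, LF[8]=C('y')+2=7+2=9
L[9]='Y': occ=2, LF[9]=C('Y')+2=1+2=3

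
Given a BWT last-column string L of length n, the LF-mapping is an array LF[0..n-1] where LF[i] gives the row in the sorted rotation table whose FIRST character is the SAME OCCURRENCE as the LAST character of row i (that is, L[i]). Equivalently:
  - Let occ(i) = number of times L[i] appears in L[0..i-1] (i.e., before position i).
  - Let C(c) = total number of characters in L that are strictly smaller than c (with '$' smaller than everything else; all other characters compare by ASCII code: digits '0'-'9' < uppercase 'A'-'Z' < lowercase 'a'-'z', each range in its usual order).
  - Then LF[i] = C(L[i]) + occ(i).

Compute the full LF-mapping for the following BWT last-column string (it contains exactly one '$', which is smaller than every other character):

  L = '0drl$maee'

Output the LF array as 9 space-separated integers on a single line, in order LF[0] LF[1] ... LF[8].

Char counts: '$':1, '0':1, 'a':1, 'd':1, 'e':2, 'l':1, 'm':1, 'r':1
C (first-col start): C('$')=0, C('0')=1, C('a')=2, C('d')=3, C('e')=4, C('l')=6, C('m')=7, C('r')=8
L[0]='0': occ=0, LF[0]=C('0')+0=1+0=1
L[1]='d': occ=0, LF[1]=C('d')+0=3+0=3
L[2]='r': occ=0, LF[2]=C('r')+0=8+0=8
L[3]='l': occ=0, LF[3]=C('l')+0=6+0=6
L[4]='$': occ=0, LF[4]=C('$')+0=0+0=0
L[5]='m': occ=0, LF[5]=C('m')+0=7+0=7
L[6]='a': occ=0, LF[6]=C('a')+0=2+0=2
L[7]='e': occ=0, LF[7]=C('e')+0=4+0=4
L[8]='e': occ=1, LF[8]=C('e')+1=4+1=5

Answer: 1 3 8 6 0 7 2 4 5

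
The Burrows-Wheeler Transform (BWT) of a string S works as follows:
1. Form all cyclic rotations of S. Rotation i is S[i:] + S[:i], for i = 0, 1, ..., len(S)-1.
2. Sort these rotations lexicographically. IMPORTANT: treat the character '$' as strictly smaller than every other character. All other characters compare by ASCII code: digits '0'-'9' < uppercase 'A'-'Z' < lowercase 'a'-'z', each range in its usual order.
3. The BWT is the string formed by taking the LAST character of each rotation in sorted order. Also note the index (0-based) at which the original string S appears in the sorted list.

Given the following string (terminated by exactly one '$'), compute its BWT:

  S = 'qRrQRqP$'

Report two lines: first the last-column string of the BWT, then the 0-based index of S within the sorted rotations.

All 8 rotations (rotation i = S[i:]+S[:i]):
  rot[0] = qRrQRqP$
  rot[1] = RrQRqP$q
  rot[2] = rQRqP$qR
  rot[3] = QRqP$qRr
  rot[4] = RqP$qRrQ
  rot[5] = qP$qRrQR
  rot[6] = P$qRrQRq
  rot[7] = $qRrQRqP
Sorted (with $ < everything):
  sorted[0] = $qRrQRqP  (last char: 'P')
  sorted[1] = P$qRrQRq  (last char: 'q')
  sorted[2] = QRqP$qRr  (last char: 'r')
  sorted[3] = RqP$qRrQ  (last char: 'Q')
  sorted[4] = RrQRqP$q  (last char: 'q')
  sorted[5] = qP$qRrQR  (last char: 'R')
  sorted[6] = qRrQRqP$  (last char: '$')
  sorted[7] = rQRqP$qR  (last char: 'R')
Last column: PqrQqR$R
Original string S is at sorted index 6

Answer: PqrQqR$R
6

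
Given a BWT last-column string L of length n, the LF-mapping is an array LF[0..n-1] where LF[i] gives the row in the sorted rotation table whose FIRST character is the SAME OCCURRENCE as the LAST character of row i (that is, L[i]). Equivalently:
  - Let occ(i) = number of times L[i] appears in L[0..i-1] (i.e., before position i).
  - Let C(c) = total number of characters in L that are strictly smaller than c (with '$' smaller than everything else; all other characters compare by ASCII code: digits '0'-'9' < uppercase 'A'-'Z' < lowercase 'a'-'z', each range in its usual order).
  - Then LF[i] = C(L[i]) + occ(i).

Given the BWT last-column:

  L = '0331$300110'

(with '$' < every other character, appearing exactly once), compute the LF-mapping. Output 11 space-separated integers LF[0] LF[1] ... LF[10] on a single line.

Answer: 1 8 9 5 0 10 2 3 6 7 4

Derivation:
Char counts: '$':1, '0':4, '1':3, '3':3
C (first-col start): C('$')=0, C('0')=1, C('1')=5, C('3')=8
L[0]='0': occ=0, LF[0]=C('0')+0=1+0=1
L[1]='3': occ=0, LF[1]=C('3')+0=8+0=8
L[2]='3': occ=1, LF[2]=C('3')+1=8+1=9
L[3]='1': occ=0, LF[3]=C('1')+0=5+0=5
L[4]='$': occ=0, LF[4]=C('$')+0=0+0=0
L[5]='3': occ=2, LF[5]=C('3')+2=8+2=10
L[6]='0': occ=1, LF[6]=C('0')+1=1+1=2
L[7]='0': occ=2, LF[7]=C('0')+2=1+2=3
L[8]='1': occ=1, LF[8]=C('1')+1=5+1=6
L[9]='1': occ=2, LF[9]=C('1')+2=5+2=7
L[10]='0': occ=3, LF[10]=C('0')+3=1+3=4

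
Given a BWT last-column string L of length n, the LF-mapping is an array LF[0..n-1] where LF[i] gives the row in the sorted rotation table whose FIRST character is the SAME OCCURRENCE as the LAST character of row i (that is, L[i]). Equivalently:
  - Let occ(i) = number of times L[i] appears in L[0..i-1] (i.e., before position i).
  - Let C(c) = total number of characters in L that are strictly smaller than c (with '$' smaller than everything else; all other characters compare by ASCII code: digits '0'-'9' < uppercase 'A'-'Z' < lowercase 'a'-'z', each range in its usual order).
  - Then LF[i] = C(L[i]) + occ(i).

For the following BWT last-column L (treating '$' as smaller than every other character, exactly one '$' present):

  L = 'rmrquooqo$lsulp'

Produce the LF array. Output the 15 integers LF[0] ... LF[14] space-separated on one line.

Answer: 10 3 11 8 13 4 5 9 6 0 1 12 14 2 7

Derivation:
Char counts: '$':1, 'l':2, 'm':1, 'o':3, 'p':1, 'q':2, 'r':2, 's':1, 'u':2
C (first-col start): C('$')=0, C('l')=1, C('m')=3, C('o')=4, C('p')=7, C('q')=8, C('r')=10, C('s')=12, C('u')=13
L[0]='r': occ=0, LF[0]=C('r')+0=10+0=10
L[1]='m': occ=0, LF[1]=C('m')+0=3+0=3
L[2]='r': occ=1, LF[2]=C('r')+1=10+1=11
L[3]='q': occ=0, LF[3]=C('q')+0=8+0=8
L[4]='u': occ=0, LF[4]=C('u')+0=13+0=13
L[5]='o': occ=0, LF[5]=C('o')+0=4+0=4
L[6]='o': occ=1, LF[6]=C('o')+1=4+1=5
L[7]='q': occ=1, LF[7]=C('q')+1=8+1=9
L[8]='o': occ=2, LF[8]=C('o')+2=4+2=6
L[9]='$': occ=0, LF[9]=C('$')+0=0+0=0
L[10]='l': occ=0, LF[10]=C('l')+0=1+0=1
L[11]='s': occ=0, LF[11]=C('s')+0=12+0=12
L[12]='u': occ=1, LF[12]=C('u')+1=13+1=14
L[13]='l': occ=1, LF[13]=C('l')+1=1+1=2
L[14]='p': occ=0, LF[14]=C('p')+0=7+0=7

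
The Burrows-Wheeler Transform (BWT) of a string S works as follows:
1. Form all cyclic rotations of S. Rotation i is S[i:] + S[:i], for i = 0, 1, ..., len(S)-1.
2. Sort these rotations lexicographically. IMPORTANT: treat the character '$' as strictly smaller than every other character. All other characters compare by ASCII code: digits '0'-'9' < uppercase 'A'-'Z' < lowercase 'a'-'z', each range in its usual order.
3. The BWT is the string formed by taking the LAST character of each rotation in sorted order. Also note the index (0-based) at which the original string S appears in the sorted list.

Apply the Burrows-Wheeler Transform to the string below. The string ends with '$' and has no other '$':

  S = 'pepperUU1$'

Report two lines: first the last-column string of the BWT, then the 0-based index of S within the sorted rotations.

Answer: 1UUrpp$pee
6

Derivation:
All 10 rotations (rotation i = S[i:]+S[:i]):
  rot[0] = pepperUU1$
  rot[1] = epperUU1$p
  rot[2] = pperUU1$pe
  rot[3] = perUU1$pep
  rot[4] = erUU1$pepp
  rot[5] = rUU1$peppe
  rot[6] = UU1$pepper
  rot[7] = U1$pepperU
  rot[8] = 1$pepperUU
  rot[9] = $pepperUU1
Sorted (with $ < everything):
  sorted[0] = $pepperUU1  (last char: '1')
  sorted[1] = 1$pepperUU  (last char: 'U')
  sorted[2] = U1$pepperU  (last char: 'U')
  sorted[3] = UU1$pepper  (last char: 'r')
  sorted[4] = epperUU1$p  (last char: 'p')
  sorted[5] = erUU1$pepp  (last char: 'p')
  sorted[6] = pepperUU1$  (last char: '$')
  sorted[7] = perUU1$pep  (last char: 'p')
  sorted[8] = pperUU1$pe  (last char: 'e')
  sorted[9] = rUU1$peppe  (last char: 'e')
Last column: 1UUrpp$pee
Original string S is at sorted index 6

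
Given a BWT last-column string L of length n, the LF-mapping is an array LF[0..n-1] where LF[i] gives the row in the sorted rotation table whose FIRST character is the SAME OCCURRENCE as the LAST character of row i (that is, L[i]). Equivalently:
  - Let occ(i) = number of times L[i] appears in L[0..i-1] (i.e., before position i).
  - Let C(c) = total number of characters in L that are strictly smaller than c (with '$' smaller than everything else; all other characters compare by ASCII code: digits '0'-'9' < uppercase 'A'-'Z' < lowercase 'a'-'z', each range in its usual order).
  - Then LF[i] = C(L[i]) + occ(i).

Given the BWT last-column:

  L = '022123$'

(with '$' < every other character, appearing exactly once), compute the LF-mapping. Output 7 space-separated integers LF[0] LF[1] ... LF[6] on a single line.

Char counts: '$':1, '0':1, '1':1, '2':3, '3':1
C (first-col start): C('$')=0, C('0')=1, C('1')=2, C('2')=3, C('3')=6
L[0]='0': occ=0, LF[0]=C('0')+0=1+0=1
L[1]='2': occ=0, LF[1]=C('2')+0=3+0=3
L[2]='2': occ=1, LF[2]=C('2')+1=3+1=4
L[3]='1': occ=0, LF[3]=C('1')+0=2+0=2
L[4]='2': occ=2, LF[4]=C('2')+2=3+2=5
L[5]='3': occ=0, LF[5]=C('3')+0=6+0=6
L[6]='$': occ=0, LF[6]=C('$')+0=0+0=0

Answer: 1 3 4 2 5 6 0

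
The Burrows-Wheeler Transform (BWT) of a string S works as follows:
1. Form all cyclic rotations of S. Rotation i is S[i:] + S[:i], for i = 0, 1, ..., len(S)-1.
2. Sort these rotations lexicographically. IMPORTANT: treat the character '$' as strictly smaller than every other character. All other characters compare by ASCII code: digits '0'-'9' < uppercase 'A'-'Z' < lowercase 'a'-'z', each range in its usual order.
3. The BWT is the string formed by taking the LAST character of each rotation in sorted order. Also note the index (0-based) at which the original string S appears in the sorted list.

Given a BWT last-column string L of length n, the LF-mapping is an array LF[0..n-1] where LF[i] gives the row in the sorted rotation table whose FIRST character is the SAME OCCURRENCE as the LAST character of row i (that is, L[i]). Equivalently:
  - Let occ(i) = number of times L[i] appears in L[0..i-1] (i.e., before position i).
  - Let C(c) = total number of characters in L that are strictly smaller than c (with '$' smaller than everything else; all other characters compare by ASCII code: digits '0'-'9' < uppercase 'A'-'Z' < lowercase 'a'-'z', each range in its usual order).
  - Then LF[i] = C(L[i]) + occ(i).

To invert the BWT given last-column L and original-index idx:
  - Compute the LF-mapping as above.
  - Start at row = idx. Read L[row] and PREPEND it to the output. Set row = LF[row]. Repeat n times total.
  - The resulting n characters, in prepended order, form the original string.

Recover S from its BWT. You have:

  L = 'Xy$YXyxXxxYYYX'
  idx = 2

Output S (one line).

LF mapping: 1 12 0 5 2 13 9 3 10 11 6 7 8 4
Walk LF starting at row 2, prepending L[row]:
  step 1: row=2, L[2]='$', prepend. Next row=LF[2]=0
  step 2: row=0, L[0]='X', prepend. Next row=LF[0]=1
  step 3: row=1, L[1]='y', prepend. Next row=LF[1]=12
  step 4: row=12, L[12]='Y', prepend. Next row=LF[12]=8
  step 5: row=8, L[8]='x', prepend. Next row=LF[8]=10
  step 6: row=10, L[10]='Y', prepend. Next row=LF[10]=6
  step 7: row=6, L[6]='x', prepend. Next row=LF[6]=9
  step 8: row=9, L[9]='x', prepend. Next row=LF[9]=11
  step 9: row=11, L[11]='Y', prepend. Next row=LF[11]=7
  step 10: row=7, L[7]='X', prepend. Next row=LF[7]=3
  step 11: row=3, L[3]='Y', prepend. Next row=LF[3]=5
  step 12: row=5, L[5]='y', prepend. Next row=LF[5]=13
  step 13: row=13, L[13]='X', prepend. Next row=LF[13]=4
  step 14: row=4, L[4]='X', prepend. Next row=LF[4]=2
Reversed output: XXyYXYxxYxYyX$

Answer: XXyYXYxxYxYyX$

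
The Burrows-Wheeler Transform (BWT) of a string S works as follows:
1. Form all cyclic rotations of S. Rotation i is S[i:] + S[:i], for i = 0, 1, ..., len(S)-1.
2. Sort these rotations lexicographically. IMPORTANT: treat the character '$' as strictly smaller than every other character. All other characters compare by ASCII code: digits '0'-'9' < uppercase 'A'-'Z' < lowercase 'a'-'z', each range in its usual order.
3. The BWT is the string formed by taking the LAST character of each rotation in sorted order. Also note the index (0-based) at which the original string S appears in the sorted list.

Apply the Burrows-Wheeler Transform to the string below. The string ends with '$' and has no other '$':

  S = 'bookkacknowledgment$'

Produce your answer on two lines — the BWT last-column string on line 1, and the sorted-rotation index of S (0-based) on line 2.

Answer: tk$aelmdkocwgkeobnno
2

Derivation:
All 20 rotations (rotation i = S[i:]+S[:i]):
  rot[0] = bookkacknowledgment$
  rot[1] = ookkacknowledgment$b
  rot[2] = okkacknowledgment$bo
  rot[3] = kkacknowledgment$boo
  rot[4] = kacknowledgment$book
  rot[5] = acknowledgment$bookk
  rot[6] = cknowledgment$bookka
  rot[7] = knowledgment$bookkac
  rot[8] = nowledgment$bookkack
  rot[9] = owledgment$bookkackn
  rot[10] = wledgment$bookkackno
  rot[11] = ledgment$bookkacknow
  rot[12] = edgment$bookkacknowl
  rot[13] = dgment$bookkacknowle
  rot[14] = gment$bookkacknowled
  rot[15] = ment$bookkacknowledg
  rot[16] = ent$bookkacknowledgm
  rot[17] = nt$bookkacknowledgme
  rot[18] = t$bookkacknowledgmen
  rot[19] = $bookkacknowledgment
Sorted (with $ < everything):
  sorted[0] = $bookkacknowledgment  (last char: 't')
  sorted[1] = acknowledgment$bookk  (last char: 'k')
  sorted[2] = bookkacknowledgment$  (last char: '$')
  sorted[3] = cknowledgment$bookka  (last char: 'a')
  sorted[4] = dgment$bookkacknowle  (last char: 'e')
  sorted[5] = edgment$bookkacknowl  (last char: 'l')
  sorted[6] = ent$bookkacknowledgm  (last char: 'm')
  sorted[7] = gment$bookkacknowled  (last char: 'd')
  sorted[8] = kacknowledgment$book  (last char: 'k')
  sorted[9] = kkacknowledgment$boo  (last char: 'o')
  sorted[10] = knowledgment$bookkac  (last char: 'c')
  sorted[11] = ledgment$bookkacknow  (last char: 'w')
  sorted[12] = ment$bookkacknowledg  (last char: 'g')
  sorted[13] = nowledgment$bookkack  (last char: 'k')
  sorted[14] = nt$bookkacknowledgme  (last char: 'e')
  sorted[15] = okkacknowledgment$bo  (last char: 'o')
  sorted[16] = ookkacknowledgment$b  (last char: 'b')
  sorted[17] = owledgment$bookkackn  (last char: 'n')
  sorted[18] = t$bookkacknowledgmen  (last char: 'n')
  sorted[19] = wledgment$bookkackno  (last char: 'o')
Last column: tk$aelmdkocwgkeobnno
Original string S is at sorted index 2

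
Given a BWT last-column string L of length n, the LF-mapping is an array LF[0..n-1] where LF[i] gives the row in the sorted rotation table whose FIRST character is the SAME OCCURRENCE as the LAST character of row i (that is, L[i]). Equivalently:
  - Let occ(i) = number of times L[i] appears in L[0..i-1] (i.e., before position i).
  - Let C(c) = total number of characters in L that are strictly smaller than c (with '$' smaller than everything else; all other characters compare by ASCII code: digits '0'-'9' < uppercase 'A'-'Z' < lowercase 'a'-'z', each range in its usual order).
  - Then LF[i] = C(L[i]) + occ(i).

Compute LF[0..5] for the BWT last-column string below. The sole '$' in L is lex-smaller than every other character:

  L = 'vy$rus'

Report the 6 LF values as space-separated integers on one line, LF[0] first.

Answer: 4 5 0 1 3 2

Derivation:
Char counts: '$':1, 'r':1, 's':1, 'u':1, 'v':1, 'y':1
C (first-col start): C('$')=0, C('r')=1, C('s')=2, C('u')=3, C('v')=4, C('y')=5
L[0]='v': occ=0, LF[0]=C('v')+0=4+0=4
L[1]='y': occ=0, LF[1]=C('y')+0=5+0=5
L[2]='$': occ=0, LF[2]=C('$')+0=0+0=0
L[3]='r': occ=0, LF[3]=C('r')+0=1+0=1
L[4]='u': occ=0, LF[4]=C('u')+0=3+0=3
L[5]='s': occ=0, LF[5]=C('s')+0=2+0=2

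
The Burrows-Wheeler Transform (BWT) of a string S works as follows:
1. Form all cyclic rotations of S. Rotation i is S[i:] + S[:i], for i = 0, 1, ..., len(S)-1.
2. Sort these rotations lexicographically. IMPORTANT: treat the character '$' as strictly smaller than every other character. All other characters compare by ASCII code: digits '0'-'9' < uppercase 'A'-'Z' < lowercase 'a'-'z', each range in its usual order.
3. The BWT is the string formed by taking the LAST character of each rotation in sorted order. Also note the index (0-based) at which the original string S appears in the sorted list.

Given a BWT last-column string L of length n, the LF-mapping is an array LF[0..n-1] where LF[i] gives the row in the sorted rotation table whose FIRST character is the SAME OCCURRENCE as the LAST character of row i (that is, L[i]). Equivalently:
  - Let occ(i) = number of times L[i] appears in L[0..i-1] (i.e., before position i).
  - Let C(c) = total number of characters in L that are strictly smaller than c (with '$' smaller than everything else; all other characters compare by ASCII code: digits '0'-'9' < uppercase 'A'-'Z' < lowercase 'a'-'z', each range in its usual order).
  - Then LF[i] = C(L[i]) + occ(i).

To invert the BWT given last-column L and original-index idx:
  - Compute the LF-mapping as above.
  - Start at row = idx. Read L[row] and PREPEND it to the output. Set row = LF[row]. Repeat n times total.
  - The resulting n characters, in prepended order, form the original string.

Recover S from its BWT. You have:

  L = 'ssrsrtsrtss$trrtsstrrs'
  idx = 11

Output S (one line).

LF mapping: 8 9 1 10 2 17 11 3 18 12 13 0 19 4 5 20 14 15 21 6 7 16
Walk LF starting at row 11, prepending L[row]:
  step 1: row=11, L[11]='$', prepend. Next row=LF[11]=0
  step 2: row=0, L[0]='s', prepend. Next row=LF[0]=8
  step 3: row=8, L[8]='t', prepend. Next row=LF[8]=18
  step 4: row=18, L[18]='t', prepend. Next row=LF[18]=21
  step 5: row=21, L[21]='s', prepend. Next row=LF[21]=16
  step 6: row=16, L[16]='s', prepend. Next row=LF[16]=14
  step 7: row=14, L[14]='r', prepend. Next row=LF[14]=5
  step 8: row=5, L[5]='t', prepend. Next row=LF[5]=17
  step 9: row=17, L[17]='s', prepend. Next row=LF[17]=15
  step 10: row=15, L[15]='t', prepend. Next row=LF[15]=20
  step 11: row=20, L[20]='r', prepend. Next row=LF[20]=7
  step 12: row=7, L[7]='r', prepend. Next row=LF[7]=3
  step 13: row=3, L[3]='s', prepend. Next row=LF[3]=10
  step 14: row=10, L[10]='s', prepend. Next row=LF[10]=13
  step 15: row=13, L[13]='r', prepend. Next row=LF[13]=4
  step 16: row=4, L[4]='r', prepend. Next row=LF[4]=2
  step 17: row=2, L[2]='r', prepend. Next row=LF[2]=1
  step 18: row=1, L[1]='s', prepend. Next row=LF[1]=9
  step 19: row=9, L[9]='s', prepend. Next row=LF[9]=12
  step 20: row=12, L[12]='t', prepend. Next row=LF[12]=19
  step 21: row=19, L[19]='r', prepend. Next row=LF[19]=6
  step 22: row=6, L[6]='s', prepend. Next row=LF[6]=11
Reversed output: srtssrrrssrrtstrsstts$

Answer: srtssrrrssrrtstrsstts$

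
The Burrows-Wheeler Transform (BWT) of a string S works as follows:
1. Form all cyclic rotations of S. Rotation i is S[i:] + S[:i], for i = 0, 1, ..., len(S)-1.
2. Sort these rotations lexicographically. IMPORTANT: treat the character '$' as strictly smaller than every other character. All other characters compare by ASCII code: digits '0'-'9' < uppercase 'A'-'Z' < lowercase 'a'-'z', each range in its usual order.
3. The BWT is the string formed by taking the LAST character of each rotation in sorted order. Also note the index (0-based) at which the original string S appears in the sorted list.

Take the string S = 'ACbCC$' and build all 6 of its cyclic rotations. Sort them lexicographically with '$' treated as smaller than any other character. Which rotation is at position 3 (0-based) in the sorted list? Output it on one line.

All 6 rotations (rotation i = S[i:]+S[:i]):
  rot[0] = ACbCC$
  rot[1] = CbCC$A
  rot[2] = bCC$AC
  rot[3] = CC$ACb
  rot[4] = C$ACbC
  rot[5] = $ACbCC
Sorted (with $ < everything):
  sorted[0] = $ACbCC
  sorted[1] = ACbCC$
  sorted[2] = C$ACbC
  sorted[3] = CC$ACb
  sorted[4] = CbCC$A
  sorted[5] = bCC$AC
sorted[3] = CC$ACb

Answer: CC$ACb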